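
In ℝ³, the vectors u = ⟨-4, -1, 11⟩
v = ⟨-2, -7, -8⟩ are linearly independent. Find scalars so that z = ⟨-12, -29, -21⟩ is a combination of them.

Write z = c₁u + c₂v and equate components.
Back-substitution yields (c₁, c₂) = (1, 4).

z = u + 4v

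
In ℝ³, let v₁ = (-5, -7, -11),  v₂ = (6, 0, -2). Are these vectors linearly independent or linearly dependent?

Place the vectors as rows of a 2×3 matrix and reduce to echelon form.
The reduction yields 2 nonzero rows, so the rank is 2.
Since rank = 2 (the number of vectors), the set is linearly independent.

linearly independent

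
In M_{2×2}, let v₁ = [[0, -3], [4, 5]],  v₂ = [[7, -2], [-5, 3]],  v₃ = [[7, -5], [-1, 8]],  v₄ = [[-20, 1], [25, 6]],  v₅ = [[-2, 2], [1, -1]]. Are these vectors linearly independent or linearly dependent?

linearly dependent

Take coordinates with respect to the standard basis {E₁₁, E₁₂, E₂₁, E₂₂}.
There are 5 vectors in a 4-dimensional space, so they cannot be linearly independent.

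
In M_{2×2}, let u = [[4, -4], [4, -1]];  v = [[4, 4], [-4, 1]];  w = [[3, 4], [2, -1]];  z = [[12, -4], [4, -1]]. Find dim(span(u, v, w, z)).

dim = 3

Pass to coordinate vectors with respect to the basis {E₁₁, E₁₂, E₂₁, E₂₂}.
Row-reduce the 4×4 matrix with these as rows.
There are 3 pivot columns, so rank = 3.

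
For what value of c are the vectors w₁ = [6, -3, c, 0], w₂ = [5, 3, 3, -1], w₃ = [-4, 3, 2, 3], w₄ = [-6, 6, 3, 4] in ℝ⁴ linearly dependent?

The vectors are dependent exactly when the determinant of the matrix with rows w₁, w₂, w₃, w₄ vanishes.
Cofactor expansion gives det = 75 - 30*c.
Solving 75 - 30*c = 0 yields c = 5/2.

c = 5/2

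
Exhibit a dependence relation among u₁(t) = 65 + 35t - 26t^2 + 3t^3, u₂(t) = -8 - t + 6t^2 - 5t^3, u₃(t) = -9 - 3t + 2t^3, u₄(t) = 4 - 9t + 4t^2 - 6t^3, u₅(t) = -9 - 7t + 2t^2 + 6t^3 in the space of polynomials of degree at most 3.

Pass to coordinate vectors relative to the basis {1, t, …, t^3}.
Set up α₁u₁ + … + α₅u₅ = 0 and solve the homogeneous system.
One solution (up to scaling) is (1, 3, 3, 1, 2).

u₁ + 3u₂ + 3u₃ + u₄ + 2u₅ = 0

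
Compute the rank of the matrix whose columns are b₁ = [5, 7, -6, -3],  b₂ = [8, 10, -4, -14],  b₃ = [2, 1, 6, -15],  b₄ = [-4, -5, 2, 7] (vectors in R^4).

Apply Gaussian elimination to the matrix whose rows are b₁, b₂, b₃, b₄.
The echelon form has 2 nonzero rows, so the rank is 2.

2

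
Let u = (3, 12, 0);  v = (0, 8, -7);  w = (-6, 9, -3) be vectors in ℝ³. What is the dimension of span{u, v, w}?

3

Row-reduce the 3×3 matrix with these as rows.
Reduction leaves 3 leading entries, giving rank 3.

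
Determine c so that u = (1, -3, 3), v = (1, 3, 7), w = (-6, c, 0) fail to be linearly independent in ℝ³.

The set is linearly dependent precisely when det[u; v; w] = 0.
The determinant works out to 180 - 4*c.
Setting this to zero gives c = 45.

c = 45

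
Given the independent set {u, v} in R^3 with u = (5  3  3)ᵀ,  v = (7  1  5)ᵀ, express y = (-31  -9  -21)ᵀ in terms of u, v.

y = -2u - 3v

Write y = a₁u + a₂v and equate components.
Back-substitution yields (a₁, a₂) = (-2, -3).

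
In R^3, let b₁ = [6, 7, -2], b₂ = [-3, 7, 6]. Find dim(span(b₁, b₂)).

Row-reduce the 2×3 matrix with these as rows.
Exactly 2 pivots survive; hence the rank is 2.

dim = 2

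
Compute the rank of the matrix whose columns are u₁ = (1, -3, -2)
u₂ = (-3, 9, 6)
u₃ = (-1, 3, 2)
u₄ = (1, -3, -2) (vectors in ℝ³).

1

Row-reduce the 4×3 matrix with these as rows.
Exactly 1 pivot survives; hence the rank is 1.
(With 4 elements in a 3-dimensional space the rank is at most 3.)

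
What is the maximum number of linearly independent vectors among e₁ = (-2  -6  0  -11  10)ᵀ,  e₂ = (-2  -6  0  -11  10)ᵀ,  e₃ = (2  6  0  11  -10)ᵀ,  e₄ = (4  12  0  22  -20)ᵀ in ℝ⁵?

1

Form the matrix with e₁, e₂, e₃, e₄ as columns and reduce.
There is 1 pivot column, so rank = 1.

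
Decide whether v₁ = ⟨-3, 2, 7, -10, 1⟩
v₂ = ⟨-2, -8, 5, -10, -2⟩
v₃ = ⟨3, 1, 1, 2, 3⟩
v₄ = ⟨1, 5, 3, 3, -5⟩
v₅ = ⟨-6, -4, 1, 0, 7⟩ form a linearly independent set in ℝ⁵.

linearly independent

The matrix [v₁|v₂|v₃|v₄|v₅] has determinant 26127.
A nonzero determinant means the columns are linearly independent.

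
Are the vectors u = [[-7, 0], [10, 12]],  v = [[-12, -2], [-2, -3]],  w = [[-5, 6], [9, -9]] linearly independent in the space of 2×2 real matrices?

linearly independent

Write each element as a coordinate vector in ℝ⁴ using {E₁₁, E₁₂, E₂₁, E₂₂}.
Row-reduce the matrix whose columns are u, v, w.
The reduction yields 3 nonzero rows, so the rank is 3.
Since rank = 3 (the number of vectors), the set is linearly independent.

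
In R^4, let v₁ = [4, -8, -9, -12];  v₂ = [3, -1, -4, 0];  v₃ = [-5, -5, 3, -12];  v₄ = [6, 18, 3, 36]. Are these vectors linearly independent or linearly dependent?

linearly dependent

Form the 4×4 matrix with these as columns; its determinant is 0.
A zero determinant means the columns are linearly dependent.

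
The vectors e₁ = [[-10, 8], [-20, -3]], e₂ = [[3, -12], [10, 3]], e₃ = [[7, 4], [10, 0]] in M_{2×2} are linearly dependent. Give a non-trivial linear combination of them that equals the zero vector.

e₁ + e₂ + e₃ = 0

Take coordinates with respect to {E₁₁, E₁₂, E₂₁, E₂₂}.
Set up α₁e₁ + … + α₃e₃ = 0 and solve the homogeneous system.
A generator of the null space is (1, 1, 1).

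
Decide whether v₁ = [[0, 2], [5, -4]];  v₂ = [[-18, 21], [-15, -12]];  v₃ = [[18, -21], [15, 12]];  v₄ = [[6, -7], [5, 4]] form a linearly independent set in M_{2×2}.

linearly dependent

Take coordinates with respect to the standard basis {E₁₁, E₁₂, E₂₁, E₂₂}.
One vector is a scalar multiple of another, so the set is dependent.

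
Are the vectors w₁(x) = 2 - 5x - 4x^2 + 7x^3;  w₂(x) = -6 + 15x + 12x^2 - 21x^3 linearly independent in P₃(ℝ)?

Take coordinates with respect to the standard basis {1, x, …, x^3}.
Row-reduce the matrix whose columns are w₁, w₂.
The reduction yields 1 nonzero row, so the rank is 1.
Since rank 1 < 2, the set is linearly dependent.

linearly dependent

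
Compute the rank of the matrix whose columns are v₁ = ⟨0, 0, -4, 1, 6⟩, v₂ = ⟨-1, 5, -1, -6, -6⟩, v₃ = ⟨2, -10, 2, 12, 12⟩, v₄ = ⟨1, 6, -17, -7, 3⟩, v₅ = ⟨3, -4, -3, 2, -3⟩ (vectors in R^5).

Put the 5×5 matrix [v₁|v₂|v₃|v₄|v₅] into echelon form.
Exactly 3 pivots survive; hence the rank is 3.

3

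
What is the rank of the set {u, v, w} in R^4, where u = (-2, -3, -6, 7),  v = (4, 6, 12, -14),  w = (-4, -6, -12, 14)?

Apply Gaussian elimination to the matrix whose rows are u, v, w.
The echelon form has 1 nonzero row, so the rank is 1.

1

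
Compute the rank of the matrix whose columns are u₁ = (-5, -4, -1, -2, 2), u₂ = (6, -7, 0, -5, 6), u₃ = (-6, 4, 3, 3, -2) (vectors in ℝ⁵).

Form the matrix with u₁, u₂, u₃ as columns and reduce.
Reduction leaves 3 leading entries, giving rank 3.

3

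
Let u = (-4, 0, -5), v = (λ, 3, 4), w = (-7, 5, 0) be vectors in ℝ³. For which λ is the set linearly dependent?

The set is linearly dependent precisely when det[u; v; w] = 0.
The determinant works out to -25*λ - 25.
This vanishes exactly when λ = -1.

λ = -1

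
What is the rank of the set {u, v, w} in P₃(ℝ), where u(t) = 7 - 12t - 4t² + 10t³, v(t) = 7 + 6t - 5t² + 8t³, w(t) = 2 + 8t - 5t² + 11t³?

3

Pass to coordinate vectors with respect to the basis {1, t, …, t³}.
Row-reduce the 3×4 matrix with these as rows.
Exactly 3 pivots survive; hence the rank is 3.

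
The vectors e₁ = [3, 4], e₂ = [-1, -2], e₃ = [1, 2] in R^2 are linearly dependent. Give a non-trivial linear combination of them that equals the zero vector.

e₂ + e₃ = 0

Set up α₁e₁ + … + α₃e₃ = 0 and solve the homogeneous system.
The free variable yields coefficients (0, 1, 1) (any nonzero multiple also works).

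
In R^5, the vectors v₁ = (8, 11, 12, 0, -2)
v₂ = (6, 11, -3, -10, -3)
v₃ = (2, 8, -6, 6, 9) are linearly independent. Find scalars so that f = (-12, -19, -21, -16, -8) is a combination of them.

Write f = α₁v₁ + … + α₃v₃ and equate components.
The system has the unique solution (α₁, α₂, α₃) = (-2, 1, -1).

f = -2v₁ + v₂ - v₃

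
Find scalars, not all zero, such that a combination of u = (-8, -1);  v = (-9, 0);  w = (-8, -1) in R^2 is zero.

Row-reduce the matrix with u, v, w as columns; the null space gives the coefficients.
The free variable yields coefficients (1, 0, -1) (any nonzero multiple also works).

u - w = 0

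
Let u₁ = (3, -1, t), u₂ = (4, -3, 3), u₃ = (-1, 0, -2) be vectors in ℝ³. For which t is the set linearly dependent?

Dependence holds iff the 3×3 matrix [u₁ u₂ u₃] is singular.
The determinant works out to 13 - 3*t.
This vanishes exactly when t = 13/3.

t = 13/3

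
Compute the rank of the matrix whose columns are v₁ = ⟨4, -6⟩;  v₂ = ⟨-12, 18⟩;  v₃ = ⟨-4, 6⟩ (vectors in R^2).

Form the matrix with v₁, v₂, v₃ as columns and reduce.
The echelon form has 1 nonzero row, so the rank is 1.
(With 3 elements in a 2-dimensional space the rank is at most 2.)

1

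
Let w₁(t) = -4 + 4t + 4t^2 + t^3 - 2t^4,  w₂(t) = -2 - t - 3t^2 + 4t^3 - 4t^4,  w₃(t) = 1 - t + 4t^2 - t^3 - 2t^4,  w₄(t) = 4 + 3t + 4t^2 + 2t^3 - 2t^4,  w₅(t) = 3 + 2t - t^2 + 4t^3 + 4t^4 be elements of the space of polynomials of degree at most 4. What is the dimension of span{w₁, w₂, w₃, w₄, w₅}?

5

Use coordinates relative to {1, t, …, t^4}.
Apply Gaussian elimination to the matrix whose rows are w₁, w₂, w₃, w₄, w₅.
There are 5 pivot columns, so rank = 5.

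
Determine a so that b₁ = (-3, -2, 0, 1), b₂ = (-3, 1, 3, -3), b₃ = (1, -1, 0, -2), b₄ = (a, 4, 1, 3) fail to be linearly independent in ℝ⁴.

Dependence holds iff the 4×4 matrix [b₁ b₂ b₃ b₄] is singular.
Expanding, det = -15*a - 20.
This vanishes exactly when a = -4/3.

a = -4/3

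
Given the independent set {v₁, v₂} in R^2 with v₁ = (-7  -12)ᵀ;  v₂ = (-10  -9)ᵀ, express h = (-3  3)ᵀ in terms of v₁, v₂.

h = -v₁ + v₂

Set up the augmented matrix [v₁ | v₂ | h] and row-reduce.
Row-reducing the augmented matrix gives the unique coefficients (c₁, c₂) = (-1, 1).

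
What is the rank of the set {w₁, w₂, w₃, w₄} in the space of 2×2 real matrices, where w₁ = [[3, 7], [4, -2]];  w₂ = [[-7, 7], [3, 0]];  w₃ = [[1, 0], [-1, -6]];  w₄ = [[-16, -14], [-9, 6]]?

rank 3

Represent each element by its coordinate vector in ℝ⁴.
Form the matrix with w₁, w₂, w₃, w₄ as columns and reduce.
The echelon form has 3 nonzero rows, so the rank is 3.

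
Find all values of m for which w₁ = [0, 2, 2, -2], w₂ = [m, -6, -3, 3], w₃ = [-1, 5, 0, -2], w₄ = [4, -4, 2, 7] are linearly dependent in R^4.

Place the vectors as rows of a 4×4 matrix; dependence ⇔ determinant zero.
The determinant works out to 66*m - 6.
This vanishes exactly when m = 1/11.

m = 1/11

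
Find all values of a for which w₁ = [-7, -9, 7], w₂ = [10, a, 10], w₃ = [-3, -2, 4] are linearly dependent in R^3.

a = 50

The set is linearly dependent precisely when det[w₁; w₂; w₃] = 0.
Cofactor expansion gives det = 350 - 7*a.
Setting this to zero gives a = 50.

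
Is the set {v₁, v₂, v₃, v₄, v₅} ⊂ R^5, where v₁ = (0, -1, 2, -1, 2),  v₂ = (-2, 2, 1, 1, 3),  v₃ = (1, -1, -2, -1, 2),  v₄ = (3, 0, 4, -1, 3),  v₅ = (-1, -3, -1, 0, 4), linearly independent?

linearly independent

Row-reduce the matrix whose columns are v₁, v₂, v₃, v₄, v₅.
The reduction yields 5 nonzero rows, so the rank is 5.
Since rank = 5 (the number of vectors), the set is linearly independent.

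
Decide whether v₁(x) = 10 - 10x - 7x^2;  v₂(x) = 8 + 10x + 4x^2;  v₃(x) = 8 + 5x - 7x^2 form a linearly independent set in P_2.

Take coordinates with respect to the standard basis {1, x, x^2}.
The matrix [v₁|v₂|v₃] has determinant -1500.
A nonzero determinant means the columns are linearly independent.

linearly independent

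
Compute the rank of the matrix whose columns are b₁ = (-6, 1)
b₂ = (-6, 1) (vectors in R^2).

Put the 2×2 matrix [b₁|b₂] into echelon form.
Exactly 1 pivot survives; hence the rank is 1.

rank 1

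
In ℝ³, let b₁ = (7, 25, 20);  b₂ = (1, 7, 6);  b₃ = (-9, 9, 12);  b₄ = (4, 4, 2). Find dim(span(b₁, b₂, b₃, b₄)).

Apply Gaussian elimination to the matrix whose rows are b₁, b₂, b₃, b₄.
There are 2 pivot columns, so rank = 2.
(With 4 elements in a 3-dimensional space the rank is at most 3.)

dim = 2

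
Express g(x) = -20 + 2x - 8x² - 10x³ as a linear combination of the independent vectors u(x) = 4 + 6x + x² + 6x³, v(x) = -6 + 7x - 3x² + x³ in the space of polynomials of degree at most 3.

g = -2u + 2v

Identify each element with its coordinate vector in ℝ⁴ via {1, x, …, x³}.
Set up the augmented matrix [u | v | g] and row-reduce.
Back-substitution yields (c₁, c₂) = (-2, 2).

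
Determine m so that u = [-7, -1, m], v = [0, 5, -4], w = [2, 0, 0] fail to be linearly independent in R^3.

Dependence holds iff the 3×3 matrix [u v w] is singular.
Expanding, det = 8 - 10*m.
Setting this to zero gives m = 4/5.

m = 4/5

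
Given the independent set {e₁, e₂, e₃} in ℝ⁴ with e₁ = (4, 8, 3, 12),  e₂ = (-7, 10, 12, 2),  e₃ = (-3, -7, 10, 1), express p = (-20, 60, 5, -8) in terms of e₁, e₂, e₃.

p = -e₁ + 4e₂ - 4e₃

Since e₁, e₂, e₃ are independent, the coefficients expressing p are uniquely determined by a linear system.
Back-substitution yields (α₁, α₂, α₃) = (-1, 4, -4).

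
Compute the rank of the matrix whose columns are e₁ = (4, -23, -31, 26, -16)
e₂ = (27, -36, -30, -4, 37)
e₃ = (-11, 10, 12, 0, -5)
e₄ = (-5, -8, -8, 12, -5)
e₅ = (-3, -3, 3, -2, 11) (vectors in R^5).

Row-reduce the 5×5 matrix with these as rows.
Exactly 3 pivots survive; hence the rank is 3.

3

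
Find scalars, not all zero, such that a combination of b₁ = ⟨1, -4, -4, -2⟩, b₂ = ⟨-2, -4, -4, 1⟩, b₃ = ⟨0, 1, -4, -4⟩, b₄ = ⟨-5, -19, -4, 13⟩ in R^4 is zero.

b₁ + 3b₂ - 3b₃ - b₄ = 0

Set up α₁b₁ + … + α₄b₄ = 0 and solve the homogeneous system.
One solution (up to scaling) is (1, 3, -3, -1).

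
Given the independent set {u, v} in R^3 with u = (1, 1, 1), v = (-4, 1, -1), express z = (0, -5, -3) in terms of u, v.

Solve the system with u, v as columns and z as the right-hand side.
Back-substitution yields (c₁, c₂) = (-4, -1).

z = -4u - v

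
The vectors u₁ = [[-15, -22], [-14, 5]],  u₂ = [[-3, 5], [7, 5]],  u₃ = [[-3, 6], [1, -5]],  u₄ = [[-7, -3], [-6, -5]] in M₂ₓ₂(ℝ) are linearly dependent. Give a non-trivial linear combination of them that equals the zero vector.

u₁ - u₂ + 3u₃ - 3u₄ = 0

Write each element as a vector in ℝ⁴ using {E₁₁, E₁₂, E₂₁, E₂₂}.
Row-reduce the matrix with u₁, u₂, u₃, u₄ as columns; the null space gives the coefficients.
One solution (up to scaling) is (1, -1, 3, -3).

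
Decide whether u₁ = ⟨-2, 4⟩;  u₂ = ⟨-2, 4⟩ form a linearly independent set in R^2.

Two of the vectors are equal, giving an immediate dependence.

linearly dependent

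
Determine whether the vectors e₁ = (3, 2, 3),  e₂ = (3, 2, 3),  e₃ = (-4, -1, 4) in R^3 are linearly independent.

Form the 3×3 matrix with these as columns; its determinant is 0.
A zero determinant means the columns are linearly dependent.
Indeed e₁ - e₂ = 0.

linearly dependent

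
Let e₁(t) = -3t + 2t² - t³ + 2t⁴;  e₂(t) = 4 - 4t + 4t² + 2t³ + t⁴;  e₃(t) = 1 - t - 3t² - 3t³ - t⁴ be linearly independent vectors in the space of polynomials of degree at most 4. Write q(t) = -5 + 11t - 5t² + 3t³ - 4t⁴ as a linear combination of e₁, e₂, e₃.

q = -2e₁ - e₂ - e₃

Work in coordinates with respect to the standard basis {1, t, …, t⁴}.
Set up the augmented matrix [e₁ | e₂ | e₃ | q] and row-reduce.
Back-substitution yields (c₁, c₂, c₃) = (-2, -1, -1).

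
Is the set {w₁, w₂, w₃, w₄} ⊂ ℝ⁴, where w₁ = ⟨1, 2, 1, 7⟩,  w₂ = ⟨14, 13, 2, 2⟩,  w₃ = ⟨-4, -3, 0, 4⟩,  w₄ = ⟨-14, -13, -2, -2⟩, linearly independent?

The matrix [w₁|w₂|w₃|w₄] has determinant 0.
A zero determinant means the columns are linearly dependent.
Indeed 2w₁ - w₂ - 3w₃ = 0.

linearly dependent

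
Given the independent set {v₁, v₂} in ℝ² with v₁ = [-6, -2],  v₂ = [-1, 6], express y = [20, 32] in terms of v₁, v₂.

Solve the system with v₁, v₂ as columns and y as the right-hand side.
Row-reducing the augmented matrix gives the unique coefficients (α₁, α₂) = (-4, 4).

y = -4v₁ + 4v₂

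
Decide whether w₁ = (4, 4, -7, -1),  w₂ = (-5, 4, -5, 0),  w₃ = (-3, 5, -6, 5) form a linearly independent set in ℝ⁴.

Row-reduce the matrix whose columns are w₁, w₂, w₃.
The reduction yields 3 nonzero rows, so the rank is 3.
Since rank = 3 (the number of vectors), the set is linearly independent.

linearly independent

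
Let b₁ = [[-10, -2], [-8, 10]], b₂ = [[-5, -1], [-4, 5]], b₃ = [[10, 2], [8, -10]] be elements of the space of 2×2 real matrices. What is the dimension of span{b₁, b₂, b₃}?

Use coordinates relative to {E₁₁, E₁₂, E₂₁, E₂₂}.
Row-reduce the 3×4 matrix with these as rows.
There is 1 pivot column, so rank = 1.

dim = 1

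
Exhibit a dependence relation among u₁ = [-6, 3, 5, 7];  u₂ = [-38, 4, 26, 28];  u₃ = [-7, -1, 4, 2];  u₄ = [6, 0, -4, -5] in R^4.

Write the vectors as columns of a matrix and find a nonzero vector in its null space.
One solution (up to scaling) is (2, -1, 2, -2).

2u₁ - u₂ + 2u₃ - 2u₄ = 0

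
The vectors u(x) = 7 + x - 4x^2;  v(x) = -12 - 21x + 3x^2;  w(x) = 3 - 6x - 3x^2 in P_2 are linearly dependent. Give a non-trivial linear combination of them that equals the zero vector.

3u + v - 3w = 0

Pass to coordinate vectors relative to the basis {1, x, x^2}.
Solve the homogeneous system with u, v, w as columns by row-reducing the coefficient matrix.
The free variable yields coefficients (3, 1, -3) (any nonzero multiple also works).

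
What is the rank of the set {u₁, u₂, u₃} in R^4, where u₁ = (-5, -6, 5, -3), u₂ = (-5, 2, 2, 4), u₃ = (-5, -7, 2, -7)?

Row-reduce the 3×4 matrix with these as rows.
Exactly 3 pivots survive; hence the rank is 3.

3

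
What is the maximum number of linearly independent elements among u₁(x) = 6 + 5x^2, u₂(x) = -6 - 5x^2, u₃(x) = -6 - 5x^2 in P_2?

1

Use coordinates relative to {1, x, x^2}.
Apply Gaussian elimination to the matrix whose rows are u₁, u₂, u₃.
Reduction leaves 1 leading entry, giving rank 1.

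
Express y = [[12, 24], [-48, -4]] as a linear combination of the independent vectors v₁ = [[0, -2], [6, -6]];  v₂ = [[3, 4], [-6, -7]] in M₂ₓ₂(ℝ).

Work in coordinates with respect to the standard basis {E₁₁, E₁₂, E₂₁, E₂₂}.
Solve the system with v₁, v₂ as columns and y as the right-hand side.
The system has the unique solution (c₁, c₂) = (-4, 4).

y = -4v₁ + 4v₂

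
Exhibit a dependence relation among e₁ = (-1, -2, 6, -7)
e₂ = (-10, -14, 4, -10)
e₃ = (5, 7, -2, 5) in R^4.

e₂ + 2e₃ = 0

Set up α₁e₁ + … + α₃e₃ = 0 and solve the homogeneous system.
One solution (up to scaling) is (0, 1, 2).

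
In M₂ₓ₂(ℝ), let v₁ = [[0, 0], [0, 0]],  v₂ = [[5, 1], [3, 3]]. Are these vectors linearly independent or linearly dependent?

Take coordinates with respect to the standard basis {E₁₁, E₁₂, E₂₁, E₂₂}.
One of the vectors is the zero vector, so the set is linearly dependent.

linearly dependent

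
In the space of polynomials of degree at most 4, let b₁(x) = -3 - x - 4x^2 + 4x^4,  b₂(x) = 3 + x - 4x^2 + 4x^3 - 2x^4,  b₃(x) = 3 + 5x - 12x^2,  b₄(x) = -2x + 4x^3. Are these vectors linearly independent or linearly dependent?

Take coordinates with respect to the standard basis {1, x, …, x^4}.
Place the vectors as rows of a 4×5 matrix and reduce to echelon form.
The reduction yields 3 nonzero rows, so the rank is 3.
Since rank 3 < 4, the set is linearly dependent.
Indeed b₁ + 2b₂ - b₃ - 2b₄ = 0.

linearly dependent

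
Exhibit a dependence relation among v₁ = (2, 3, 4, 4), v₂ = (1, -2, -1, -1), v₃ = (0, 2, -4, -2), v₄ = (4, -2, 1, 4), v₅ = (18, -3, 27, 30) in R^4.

3v₁ - 3v₃ + 3v₄ - v₅ = 0

Row-reduce the matrix with v₁, v₂, v₃, v₄, v₅ as columns; the null space gives the coefficients.
The free variable yields coefficients (3, 0, -3, 3, -1) (any nonzero multiple also works).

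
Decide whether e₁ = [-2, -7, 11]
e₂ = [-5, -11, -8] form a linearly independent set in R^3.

linearly independent

Place the vectors as rows of a 2×3 matrix and reduce to echelon form.
The reduction yields 2 nonzero rows, so the rank is 2.
Since rank = 2 (the number of vectors), the set is linearly independent.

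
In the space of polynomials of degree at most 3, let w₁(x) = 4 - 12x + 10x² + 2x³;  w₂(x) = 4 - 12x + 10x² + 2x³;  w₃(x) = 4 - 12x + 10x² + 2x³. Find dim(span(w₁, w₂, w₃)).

Pass to coordinate vectors with respect to the basis {1, x, …, x³}.
Put the 4×3 matrix [w₁|w₂|w₃] into echelon form.
Reduction leaves 1 leading entry, giving rank 1.

dim = 1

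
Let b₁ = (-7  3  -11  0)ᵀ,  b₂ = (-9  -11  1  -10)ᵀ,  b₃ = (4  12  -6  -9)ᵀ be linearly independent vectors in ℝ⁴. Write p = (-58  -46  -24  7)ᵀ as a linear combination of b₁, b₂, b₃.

p = 4b₁ + 2b₂ - 3b₃

Write p = α₁b₁ + … + α₃b₃ and equate components.
Back-substitution yields (α₁, α₂, α₃) = (4, 2, -3).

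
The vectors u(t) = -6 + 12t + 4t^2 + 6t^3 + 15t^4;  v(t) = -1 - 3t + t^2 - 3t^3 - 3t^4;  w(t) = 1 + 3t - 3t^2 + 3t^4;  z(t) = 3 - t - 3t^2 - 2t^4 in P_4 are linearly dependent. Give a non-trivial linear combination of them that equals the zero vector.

u + 2v - w + 3z = 0

Pass to coordinate vectors relative to the basis {1, t, …, t^4}.
Set up α₁u + … + α₄z = 0 and solve the homogeneous system.
The free variable yields coefficients (1, 2, -1, 3) (any nonzero multiple also works).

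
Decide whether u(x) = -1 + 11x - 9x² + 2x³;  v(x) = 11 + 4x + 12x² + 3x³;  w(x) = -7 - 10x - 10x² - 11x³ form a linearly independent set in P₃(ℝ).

linearly independent

Take coordinates with respect to the standard basis {1, x, …, x³}.
Place the vectors as rows of a 3×4 matrix and reduce to echelon form.
The reduction yields 3 nonzero rows, so the rank is 3.
Since rank = 3 (the number of vectors), the set is linearly independent.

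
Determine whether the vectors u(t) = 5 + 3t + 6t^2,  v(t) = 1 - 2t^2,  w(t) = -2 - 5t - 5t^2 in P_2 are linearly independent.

Write each element as a coordinate vector in ℝ³ using {1, t, t^2}.
The matrix [u|v|w] has determinant -53.
A nonzero determinant means the columns are linearly independent.

linearly independent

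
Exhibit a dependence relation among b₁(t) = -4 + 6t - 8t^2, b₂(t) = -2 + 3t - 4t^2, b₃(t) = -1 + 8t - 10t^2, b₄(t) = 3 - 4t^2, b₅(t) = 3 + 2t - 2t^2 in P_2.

b₁ - 2b₂ = 0

Take coordinates with respect to {1, t, t^2}.
Solve the homogeneous system with b₁, b₂, b₃, b₄, b₅ as columns by row-reducing the coefficient matrix.
One solution (up to scaling) is (1, -2, 0, 0, 0).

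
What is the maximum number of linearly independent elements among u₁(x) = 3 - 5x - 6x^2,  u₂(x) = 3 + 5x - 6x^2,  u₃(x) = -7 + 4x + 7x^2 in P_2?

Represent each element by its coordinate vector in ℝ³.
Form the matrix with u₁, u₂, u₃ as columns and reduce.
The echelon form has 3 nonzero rows, so the rank is 3.

3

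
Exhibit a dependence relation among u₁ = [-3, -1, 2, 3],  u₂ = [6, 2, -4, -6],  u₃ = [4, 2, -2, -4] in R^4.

2u₁ + u₂ = 0

Solve the homogeneous system with u₁, u₂, u₃ as columns by row-reducing the coefficient matrix.
One solution (up to scaling) is (2, 1, 0).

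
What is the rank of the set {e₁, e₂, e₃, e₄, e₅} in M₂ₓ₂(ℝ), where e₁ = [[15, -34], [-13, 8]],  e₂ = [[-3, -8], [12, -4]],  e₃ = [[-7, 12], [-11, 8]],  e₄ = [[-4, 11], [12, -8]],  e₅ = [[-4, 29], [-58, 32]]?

3

Pass to coordinate vectors with respect to the basis {E₁₁, E₁₂, E₂₁, E₂₂}.
Form the matrix with e₁, e₂, e₃, e₄, e₅ as columns and reduce.
Reduction leaves 3 leading entries, giving rank 3.
(With 5 elements in a 4-dimensional space the rank is at most 4.)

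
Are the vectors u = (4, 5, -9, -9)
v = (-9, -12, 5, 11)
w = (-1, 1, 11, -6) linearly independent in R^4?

Place the vectors as rows of a 3×4 matrix and reduce to echelon form.
The reduction yields 3 nonzero rows, so the rank is 3.
Since rank = 3 (the number of vectors), the set is linearly independent.

linearly independent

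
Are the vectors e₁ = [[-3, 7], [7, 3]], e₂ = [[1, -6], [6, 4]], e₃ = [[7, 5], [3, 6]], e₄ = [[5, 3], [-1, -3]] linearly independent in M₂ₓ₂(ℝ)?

linearly independent

Write each element as a coordinate vector in ℝ⁴ using {E₁₁, E₁₂, E₂₁, E₂₂}.
The matrix [e₁|e₂|e₃|e₄] has determinant -3960.
A nonzero determinant means the columns are linearly independent.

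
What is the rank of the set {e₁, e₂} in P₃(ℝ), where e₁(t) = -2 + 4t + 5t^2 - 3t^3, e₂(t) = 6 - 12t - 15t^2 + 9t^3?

rank 1

Use coordinates relative to {1, t, …, t^3}.
Row-reduce the 2×4 matrix with these as rows.
Exactly 1 pivot survives; hence the rank is 1.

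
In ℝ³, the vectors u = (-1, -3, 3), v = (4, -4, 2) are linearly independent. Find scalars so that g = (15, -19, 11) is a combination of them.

Solve the system with u, v as columns and g as the right-hand side.
The system has the unique solution (α₁, α₂) = (1, 4).

g = u + 4v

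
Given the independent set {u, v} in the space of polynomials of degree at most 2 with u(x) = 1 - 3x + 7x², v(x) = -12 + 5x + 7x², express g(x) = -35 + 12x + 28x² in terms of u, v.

Work in coordinates with respect to the standard basis {1, x, x²}.
Since u, v are independent, the coefficients expressing g are uniquely determined by a linear system.
The system has the unique solution (c₁, c₂) = (1, 3).

g = u + 3v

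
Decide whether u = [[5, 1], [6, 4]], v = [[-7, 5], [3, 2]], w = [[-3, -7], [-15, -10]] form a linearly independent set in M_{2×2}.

linearly dependent

Take coordinates with respect to the standard basis {E₁₁, E₁₂, E₂₁, E₂₂}.
Place the vectors as rows of a 3×4 matrix and reduce to echelon form.
The reduction yields 2 nonzero rows, so the rank is 2.
Since rank 2 < 3, the set is linearly dependent.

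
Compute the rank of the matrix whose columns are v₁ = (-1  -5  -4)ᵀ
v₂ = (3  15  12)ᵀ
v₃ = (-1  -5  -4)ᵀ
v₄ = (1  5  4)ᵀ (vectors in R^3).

rank 1

Form the matrix with v₁, v₂, v₃, v₄ as columns and reduce.
The echelon form has 1 nonzero row, so the rank is 1.
(With 4 elements in a 3-dimensional space the rank is at most 3.)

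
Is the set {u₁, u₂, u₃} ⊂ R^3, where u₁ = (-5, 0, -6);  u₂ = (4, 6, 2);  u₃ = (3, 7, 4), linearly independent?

Place the vectors as rows of a 3×3 matrix and reduce to echelon form.
The reduction yields 3 nonzero rows, so the rank is 3.
Since rank = 3 (the number of vectors), the set is linearly independent.

linearly independent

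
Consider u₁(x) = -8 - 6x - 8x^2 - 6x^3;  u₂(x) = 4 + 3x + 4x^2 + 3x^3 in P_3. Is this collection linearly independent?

linearly dependent

Take coordinates with respect to the standard basis {1, x, …, x^3}.
One vector is a scalar multiple of another, so the set is dependent.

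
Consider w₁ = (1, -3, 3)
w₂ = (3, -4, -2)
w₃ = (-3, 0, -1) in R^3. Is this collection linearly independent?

linearly independent

Place the vectors as rows of a 3×3 matrix and reduce to echelon form.
The reduction yields 3 nonzero rows, so the rank is 3.
Since rank = 3 (the number of vectors), the set is linearly independent.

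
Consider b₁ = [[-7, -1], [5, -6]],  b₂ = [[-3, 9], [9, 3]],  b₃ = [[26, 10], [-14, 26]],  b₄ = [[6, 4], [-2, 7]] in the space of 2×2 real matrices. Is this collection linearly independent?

Take coordinates with respect to the standard basis {E₁₁, E₁₂, E₂₁, E₂₂}.
The matrix [b₁|b₂|b₃|b₄] has determinant 0.
A zero determinant means the columns are linearly dependent.
Indeed 12b₁ - 2b₂ + 3b₃ = 0.

linearly dependent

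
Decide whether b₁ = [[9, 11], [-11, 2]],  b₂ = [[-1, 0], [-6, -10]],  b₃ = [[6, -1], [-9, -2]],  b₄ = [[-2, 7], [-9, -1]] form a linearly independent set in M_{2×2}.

linearly independent

Write each element as a coordinate vector in ℝ⁴ using {E₁₁, E₁₂, E₂₁, E₂₂}.
Form the 4×4 matrix with these as columns; its determinant is -7840.
A nonzero determinant means the columns are linearly independent.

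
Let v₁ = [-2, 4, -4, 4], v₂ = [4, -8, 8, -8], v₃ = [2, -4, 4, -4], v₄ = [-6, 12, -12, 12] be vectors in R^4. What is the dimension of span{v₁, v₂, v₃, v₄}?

dim = 1

Row-reduce the 4×4 matrix with these as rows.
Exactly 1 pivot survives; hence the rank is 1.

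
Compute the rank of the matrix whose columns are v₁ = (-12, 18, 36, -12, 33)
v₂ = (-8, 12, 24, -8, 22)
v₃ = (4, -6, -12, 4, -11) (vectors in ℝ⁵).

rank 1

Form the matrix with v₁, v₂, v₃ as columns and reduce.
There is 1 pivot column, so rank = 1.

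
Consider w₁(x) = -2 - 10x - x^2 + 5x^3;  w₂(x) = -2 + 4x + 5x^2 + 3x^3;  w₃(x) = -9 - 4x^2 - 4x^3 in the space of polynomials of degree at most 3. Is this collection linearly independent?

linearly independent

Write each element as a coordinate vector in ℝ⁴ using {1, x, …, x^3}.
Place the vectors as rows of a 3×4 matrix and reduce to echelon form.
The reduction yields 3 nonzero rows, so the rank is 3.
Since rank = 3 (the number of vectors), the set is linearly independent.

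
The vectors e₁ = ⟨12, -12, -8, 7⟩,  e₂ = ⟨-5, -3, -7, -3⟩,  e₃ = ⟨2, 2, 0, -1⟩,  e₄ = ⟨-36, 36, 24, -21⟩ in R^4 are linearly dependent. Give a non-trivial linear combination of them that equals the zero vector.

Row-reduce the matrix with e₁, e₂, e₃, e₄ as columns; the null space gives the coefficients.
The free variable yields coefficients (3, 0, 0, 1) (any nonzero multiple also works).

3e₁ + e₄ = 0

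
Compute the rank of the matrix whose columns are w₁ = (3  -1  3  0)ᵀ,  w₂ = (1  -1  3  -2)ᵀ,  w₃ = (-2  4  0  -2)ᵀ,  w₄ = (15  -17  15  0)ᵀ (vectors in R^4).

rank 3

Put the 4×4 matrix [w₁|w₂|w₃|w₄] into echelon form.
The echelon form has 3 nonzero rows, so the rank is 3.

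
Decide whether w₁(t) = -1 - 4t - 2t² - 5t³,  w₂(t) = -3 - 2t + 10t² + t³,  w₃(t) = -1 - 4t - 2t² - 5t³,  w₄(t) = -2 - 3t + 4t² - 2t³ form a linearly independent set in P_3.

Write each element as a coordinate vector in ℝ⁴ using {1, t, …, t³}.
Two of the vectors are equal, giving an immediate dependence.

linearly dependent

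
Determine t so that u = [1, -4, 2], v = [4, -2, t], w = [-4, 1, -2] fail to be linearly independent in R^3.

Place the vectors as rows of a 3×3 matrix; dependence ⇔ determinant zero.
Cofactor expansion gives det = 15*t - 36.
Solving 15*t - 36 = 0 yields t = 12/5.

t = 12/5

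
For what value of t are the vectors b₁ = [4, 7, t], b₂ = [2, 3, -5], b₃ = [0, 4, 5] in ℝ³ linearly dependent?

t = -35/4

The vectors are dependent exactly when the determinant of the matrix with rows b₁, b₂, b₃ vanishes.
Expanding, det = 8*t + 70.
Solving 8*t + 70 = 0 yields t = -35/4.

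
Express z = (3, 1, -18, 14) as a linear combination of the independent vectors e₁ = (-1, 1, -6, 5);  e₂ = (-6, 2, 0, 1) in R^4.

Solve the system with e₁, e₂ as columns and z as the right-hand side.
Row-reducing the augmented matrix gives the unique coefficients (a₁, a₂) = (3, -1).

z = 3e₁ - e₂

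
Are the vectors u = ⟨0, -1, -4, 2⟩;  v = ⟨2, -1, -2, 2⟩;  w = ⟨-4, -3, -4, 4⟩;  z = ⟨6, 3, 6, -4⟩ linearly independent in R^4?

linearly dependent

Row-reduce the matrix whose columns are u, v, w, z.
The reduction yields 3 nonzero rows, so the rank is 3.
Since rank 3 < 4, the set is linearly dependent.
Indeed u - v + w + z = 0.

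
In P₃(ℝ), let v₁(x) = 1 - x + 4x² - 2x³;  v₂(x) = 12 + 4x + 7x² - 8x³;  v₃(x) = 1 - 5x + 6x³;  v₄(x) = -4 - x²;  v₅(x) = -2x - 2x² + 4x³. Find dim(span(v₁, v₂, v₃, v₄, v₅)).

Use coordinates relative to {1, x, …, x³}.
Row-reduce the 5×4 matrix with these as rows.
Exactly 3 pivots survive; hence the rank is 3.
(With 5 elements in a 4-dimensional space the rank is at most 4.)

dim = 3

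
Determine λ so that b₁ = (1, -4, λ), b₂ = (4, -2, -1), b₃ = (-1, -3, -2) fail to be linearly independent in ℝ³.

The vectors are dependent exactly when the determinant of the matrix with rows b₁, b₂, b₃ vanishes.
The determinant works out to -14*λ - 35.
Solving -14*λ - 35 = 0 yields λ = -5/2.

λ = -5/2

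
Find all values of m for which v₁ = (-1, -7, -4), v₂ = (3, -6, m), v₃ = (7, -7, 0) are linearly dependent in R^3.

m = -3/2

The set is linearly dependent precisely when det[v₁; v₂; v₃] = 0.
Expanding, det = -56*m - 84.
This vanishes exactly when m = -3/2.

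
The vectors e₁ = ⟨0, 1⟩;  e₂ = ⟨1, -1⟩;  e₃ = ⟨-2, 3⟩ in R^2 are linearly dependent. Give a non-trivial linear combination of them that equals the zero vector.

Solve the homogeneous system with e₁, e₂, e₃ as columns by row-reducing the coefficient matrix.
One solution (up to scaling) is (1, -2, -1).

e₁ - 2e₂ - e₃ = 0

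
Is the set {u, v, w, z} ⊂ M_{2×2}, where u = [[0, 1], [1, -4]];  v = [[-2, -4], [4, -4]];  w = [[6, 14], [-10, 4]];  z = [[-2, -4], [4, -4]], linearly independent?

linearly dependent

Write each element as a coordinate vector in ℝ⁴ using {E₁₁, E₁₂, E₂₁, E₂₂}.
Two of the vectors are equal, giving an immediate dependence.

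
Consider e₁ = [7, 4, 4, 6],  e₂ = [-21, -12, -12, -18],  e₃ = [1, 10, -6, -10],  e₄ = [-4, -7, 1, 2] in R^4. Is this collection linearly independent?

One vector is a scalar multiple of another, so the set is dependent.

linearly dependent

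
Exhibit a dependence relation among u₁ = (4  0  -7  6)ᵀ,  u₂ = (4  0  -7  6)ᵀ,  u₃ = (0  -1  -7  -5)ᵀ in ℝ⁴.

u₁ - u₂ = 0

Write the vectors as columns of a matrix and find a nonzero vector in its null space.
A generator of the null space is (1, -1, 0).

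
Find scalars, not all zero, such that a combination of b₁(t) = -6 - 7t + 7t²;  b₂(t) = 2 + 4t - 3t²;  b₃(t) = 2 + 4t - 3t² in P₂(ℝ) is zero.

Take coordinates with respect to {1, t, t²}.
Solve the homogeneous system with b₁, b₂, b₃ as columns by row-reducing the coefficient matrix.
A generator of the null space is (0, 1, -1).

b₂ - b₃ = 0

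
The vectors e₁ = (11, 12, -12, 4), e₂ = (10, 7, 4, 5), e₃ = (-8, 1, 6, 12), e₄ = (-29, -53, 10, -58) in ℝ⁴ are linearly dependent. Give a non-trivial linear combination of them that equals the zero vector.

3e₁ + 2e₂ + 3e₃ + e₄ = 0

Set up α₁e₁ + … + α₄e₄ = 0 and solve the homogeneous system.
A generator of the null space is (3, 2, 3, 1).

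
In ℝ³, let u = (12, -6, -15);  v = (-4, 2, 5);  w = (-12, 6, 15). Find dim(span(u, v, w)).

dim = 1

Put the 3×3 matrix [u|v|w] into echelon form.
Exactly 1 pivot survives; hence the rank is 1.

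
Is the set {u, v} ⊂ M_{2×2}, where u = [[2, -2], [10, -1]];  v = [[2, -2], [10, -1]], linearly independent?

linearly dependent

Write each element as a coordinate vector in ℝ⁴ using {E₁₁, E₁₂, E₂₁, E₂₂}.
Two of the vectors are equal, giving an immediate dependence.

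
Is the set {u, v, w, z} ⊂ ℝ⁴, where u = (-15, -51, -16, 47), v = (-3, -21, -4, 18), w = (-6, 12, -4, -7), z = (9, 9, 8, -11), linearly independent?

linearly dependent

Form the 4×4 matrix with these as columns; its determinant is 0.
A zero determinant means the columns are linearly dependent.
Indeed u - 3v - w = 0.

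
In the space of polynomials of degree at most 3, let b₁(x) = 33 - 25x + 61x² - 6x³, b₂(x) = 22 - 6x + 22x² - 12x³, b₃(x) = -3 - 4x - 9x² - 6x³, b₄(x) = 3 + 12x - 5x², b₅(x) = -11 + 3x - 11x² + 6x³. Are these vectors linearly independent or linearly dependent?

linearly dependent

Take coordinates with respect to the standard basis {1, x, …, x³}.
There are 5 vectors in a 4-dimensional space, so they cannot be linearly independent.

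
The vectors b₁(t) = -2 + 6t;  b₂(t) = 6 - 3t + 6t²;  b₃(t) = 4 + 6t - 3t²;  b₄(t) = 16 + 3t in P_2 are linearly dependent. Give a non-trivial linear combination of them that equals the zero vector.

Write each element as a vector in ℝ³ using {1, t, t²}.
Write the vectors as columns of a matrix and find a nonzero vector in its null space.
The free variable yields coefficients (1, -1, -2, 1) (any nonzero multiple also works).

b₁ - b₂ - 2b₃ + b₄ = 0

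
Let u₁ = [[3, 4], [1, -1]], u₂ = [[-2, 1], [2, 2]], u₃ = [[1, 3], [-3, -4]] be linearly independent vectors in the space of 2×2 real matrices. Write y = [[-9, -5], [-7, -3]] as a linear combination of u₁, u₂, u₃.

Take coordinate vectors relative to {E₁₁, E₁₂, E₂₁, E₂₂}.
Set up the augmented matrix [u₁ | u₂ | u₃ | y] and row-reduce.
Row-reducing the augmented matrix gives the unique coefficients (c₁, c₂, c₃) = (-3, 1, 2).

y = -3u₁ + u₂ + 2u₃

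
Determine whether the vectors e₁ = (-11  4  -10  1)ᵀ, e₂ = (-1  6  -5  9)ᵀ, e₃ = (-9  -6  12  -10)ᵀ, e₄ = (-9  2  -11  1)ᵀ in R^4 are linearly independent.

Place the vectors as rows of a 4×4 matrix and reduce to echelon form.
The reduction yields 4 nonzero rows, so the rank is 4.
Since rank = 4 (the number of vectors), the set is linearly independent.

linearly independent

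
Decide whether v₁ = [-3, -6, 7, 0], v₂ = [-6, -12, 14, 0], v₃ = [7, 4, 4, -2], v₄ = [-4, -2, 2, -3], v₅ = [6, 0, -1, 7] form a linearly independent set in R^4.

linearly dependent

There are 5 vectors in a 4-dimensional space, so they cannot be linearly independent.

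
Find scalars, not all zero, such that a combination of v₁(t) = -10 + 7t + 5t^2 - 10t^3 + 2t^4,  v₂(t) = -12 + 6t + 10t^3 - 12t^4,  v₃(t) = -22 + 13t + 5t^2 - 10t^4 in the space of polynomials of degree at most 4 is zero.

Pass to coordinate vectors relative to the basis {1, t, …, t^4}.
Write the vectors as columns of a matrix and find a nonzero vector in its null space.
The free variable yields coefficients (1, 1, -1) (any nonzero multiple also works).

v₁ + v₂ - v₃ = 0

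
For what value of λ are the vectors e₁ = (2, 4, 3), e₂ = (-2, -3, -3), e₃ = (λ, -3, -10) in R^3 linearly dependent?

λ = -20/3

Place the vectors as rows of a 3×3 matrix; dependence ⇔ determinant zero.
Expanding, det = -3*λ - 20.
This vanishes exactly when λ = -20/3.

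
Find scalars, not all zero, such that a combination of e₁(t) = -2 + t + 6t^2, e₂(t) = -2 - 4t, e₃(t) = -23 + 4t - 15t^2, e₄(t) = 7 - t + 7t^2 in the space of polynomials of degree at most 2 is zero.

Write each element as a vector in ℝ³ using {1, t, t^2}.
Row-reduce the matrix with e₁, e₂, e₃, e₄ as columns; the null space gives the coefficients.
One solution (up to scaling) is (1, 0, -1, -3).

e₁ - e₃ - 3e₄ = 0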